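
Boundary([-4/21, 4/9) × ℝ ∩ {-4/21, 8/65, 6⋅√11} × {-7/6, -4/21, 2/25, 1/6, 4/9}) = {-4/21, 8/65} × {-7/6, -4/21, 2/25, 1/6, 4/9}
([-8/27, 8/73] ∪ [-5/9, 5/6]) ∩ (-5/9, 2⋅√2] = (-5/9, 5/6]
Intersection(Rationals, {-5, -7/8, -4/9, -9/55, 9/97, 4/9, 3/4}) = {-5, -7/8, -4/9, -9/55, 9/97, 4/9, 3/4}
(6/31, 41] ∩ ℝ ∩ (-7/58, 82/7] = (6/31, 82/7]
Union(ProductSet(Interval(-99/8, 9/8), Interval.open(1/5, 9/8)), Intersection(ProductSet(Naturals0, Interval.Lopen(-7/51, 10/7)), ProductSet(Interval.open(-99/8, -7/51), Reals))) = ProductSet(Interval(-99/8, 9/8), Interval.open(1/5, 9/8))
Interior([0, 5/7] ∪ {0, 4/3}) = (0, 5/7)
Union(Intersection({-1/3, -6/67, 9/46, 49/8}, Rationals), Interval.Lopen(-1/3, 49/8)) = Interval(-1/3, 49/8)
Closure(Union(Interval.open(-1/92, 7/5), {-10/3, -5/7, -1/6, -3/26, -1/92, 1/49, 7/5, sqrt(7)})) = Union({-10/3, -5/7, -1/6, -3/26, sqrt(7)}, Interval(-1/92, 7/5))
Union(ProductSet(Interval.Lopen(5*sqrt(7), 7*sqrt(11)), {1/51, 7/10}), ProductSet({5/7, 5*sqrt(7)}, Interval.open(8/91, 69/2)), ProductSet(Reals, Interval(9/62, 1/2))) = Union(ProductSet({5/7, 5*sqrt(7)}, Interval.open(8/91, 69/2)), ProductSet(Interval.Lopen(5*sqrt(7), 7*sqrt(11)), {1/51, 7/10}), ProductSet(Reals, Interval(9/62, 1/2)))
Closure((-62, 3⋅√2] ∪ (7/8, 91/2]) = [-62, 91/2]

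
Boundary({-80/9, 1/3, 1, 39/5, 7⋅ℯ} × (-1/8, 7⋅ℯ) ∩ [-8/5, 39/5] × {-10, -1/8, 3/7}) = {1/3, 1, 39/5} × {3/7}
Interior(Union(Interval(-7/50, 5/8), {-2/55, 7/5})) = Interval.open(-7/50, 5/8)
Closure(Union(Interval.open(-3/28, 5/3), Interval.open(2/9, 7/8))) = Interval(-3/28, 5/3)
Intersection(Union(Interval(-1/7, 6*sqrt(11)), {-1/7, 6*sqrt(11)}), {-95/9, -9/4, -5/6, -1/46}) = {-1/46}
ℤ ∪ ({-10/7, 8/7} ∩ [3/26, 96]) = ℤ ∪ {8/7}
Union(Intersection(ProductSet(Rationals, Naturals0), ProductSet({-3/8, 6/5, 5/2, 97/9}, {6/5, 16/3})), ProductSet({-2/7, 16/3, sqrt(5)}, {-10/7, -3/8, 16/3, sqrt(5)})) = ProductSet({-2/7, 16/3, sqrt(5)}, {-10/7, -3/8, 16/3, sqrt(5)})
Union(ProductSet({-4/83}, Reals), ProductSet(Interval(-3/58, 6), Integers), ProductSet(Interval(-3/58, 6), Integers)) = Union(ProductSet({-4/83}, Reals), ProductSet(Interval(-3/58, 6), Integers))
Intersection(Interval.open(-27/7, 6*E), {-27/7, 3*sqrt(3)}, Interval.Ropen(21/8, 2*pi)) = {3*sqrt(3)}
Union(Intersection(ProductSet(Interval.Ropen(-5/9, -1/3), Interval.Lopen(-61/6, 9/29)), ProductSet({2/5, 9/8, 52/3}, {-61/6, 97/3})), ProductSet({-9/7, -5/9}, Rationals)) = ProductSet({-9/7, -5/9}, Rationals)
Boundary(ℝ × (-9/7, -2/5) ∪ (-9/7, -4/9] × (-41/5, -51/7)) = (ℝ × {-9/7, -2/5}) ∪ ({-9/7, -4/9} × [-41/5, -51/7]) ∪ ([-9/7, -4/9] × {-41/5, -51/7})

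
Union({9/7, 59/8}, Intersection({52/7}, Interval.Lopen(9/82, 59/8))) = {9/7, 59/8}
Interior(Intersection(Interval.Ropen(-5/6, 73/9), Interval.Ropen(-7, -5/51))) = Interval.open(-5/6, -5/51)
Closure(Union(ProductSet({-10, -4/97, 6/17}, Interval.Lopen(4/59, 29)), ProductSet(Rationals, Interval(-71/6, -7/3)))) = Union(ProductSet({-10, -4/97, 6/17}, Interval(4/59, 29)), ProductSet(Reals, Interval(-71/6, -7/3)))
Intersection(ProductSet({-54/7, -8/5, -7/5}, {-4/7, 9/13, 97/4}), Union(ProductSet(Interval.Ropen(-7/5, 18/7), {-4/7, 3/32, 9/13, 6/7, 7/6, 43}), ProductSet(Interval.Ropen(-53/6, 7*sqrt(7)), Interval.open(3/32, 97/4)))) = Union(ProductSet({-7/5}, {-4/7, 9/13}), ProductSet({-54/7, -8/5, -7/5}, {9/13}))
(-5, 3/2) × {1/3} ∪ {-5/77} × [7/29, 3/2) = ({-5/77} × [7/29, 3/2)) ∪ ((-5, 3/2) × {1/3})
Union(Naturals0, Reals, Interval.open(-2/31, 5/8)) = Interval(-oo, oo)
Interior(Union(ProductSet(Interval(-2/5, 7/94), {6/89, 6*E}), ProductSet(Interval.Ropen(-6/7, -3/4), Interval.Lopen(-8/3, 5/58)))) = ProductSet(Interval.open(-6/7, -3/4), Interval.open(-8/3, 5/58))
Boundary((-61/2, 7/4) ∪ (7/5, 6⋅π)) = {-61/2, 6⋅π}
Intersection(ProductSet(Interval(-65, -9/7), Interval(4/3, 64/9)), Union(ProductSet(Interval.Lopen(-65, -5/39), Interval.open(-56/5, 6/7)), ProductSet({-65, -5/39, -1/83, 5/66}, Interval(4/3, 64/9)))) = ProductSet({-65}, Interval(4/3, 64/9))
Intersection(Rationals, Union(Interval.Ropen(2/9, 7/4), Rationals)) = Union(Intersection(Interval(2/9, 7/4), Rationals), Rationals)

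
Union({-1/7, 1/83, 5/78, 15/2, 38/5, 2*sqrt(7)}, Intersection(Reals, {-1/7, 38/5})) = {-1/7, 1/83, 5/78, 15/2, 38/5, 2*sqrt(7)}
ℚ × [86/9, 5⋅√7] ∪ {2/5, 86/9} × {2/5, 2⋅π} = ({2/5, 86/9} × {2/5, 2⋅π}) ∪ (ℚ × [86/9, 5⋅√7])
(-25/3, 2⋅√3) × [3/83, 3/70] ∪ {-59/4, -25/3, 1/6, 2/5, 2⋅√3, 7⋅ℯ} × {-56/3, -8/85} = ((-25/3, 2⋅√3) × [3/83, 3/70]) ∪ ({-59/4, -25/3, 1/6, 2/5, 2⋅√3, 7⋅ℯ} × {-56/3, -8/85})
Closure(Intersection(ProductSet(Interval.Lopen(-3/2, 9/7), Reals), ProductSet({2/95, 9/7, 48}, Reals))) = ProductSet({2/95, 9/7}, Reals)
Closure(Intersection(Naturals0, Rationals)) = Naturals0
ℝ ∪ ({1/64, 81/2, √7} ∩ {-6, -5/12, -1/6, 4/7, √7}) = ℝ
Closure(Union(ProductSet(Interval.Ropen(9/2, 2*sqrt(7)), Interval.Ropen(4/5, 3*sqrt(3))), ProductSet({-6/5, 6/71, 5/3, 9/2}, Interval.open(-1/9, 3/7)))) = Union(ProductSet({9/2, 2*sqrt(7)}, Interval(4/5, 3*sqrt(3))), ProductSet({-6/5, 6/71, 5/3, 9/2}, Interval(-1/9, 3/7)), ProductSet(Interval(9/2, 2*sqrt(7)), {4/5, 3*sqrt(3)}), ProductSet(Interval.Ropen(9/2, 2*sqrt(7)), Interval.Ropen(4/5, 3*sqrt(3))))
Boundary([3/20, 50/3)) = {3/20, 50/3}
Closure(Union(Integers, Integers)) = Integers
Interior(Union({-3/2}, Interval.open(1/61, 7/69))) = Interval.open(1/61, 7/69)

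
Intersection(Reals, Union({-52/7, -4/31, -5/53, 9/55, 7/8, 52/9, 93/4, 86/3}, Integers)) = Union({-52/7, -4/31, -5/53, 9/55, 7/8, 52/9, 93/4, 86/3}, Integers)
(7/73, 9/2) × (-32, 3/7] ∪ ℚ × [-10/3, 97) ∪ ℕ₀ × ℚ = (ℕ₀ × ℚ) ∪ (ℚ × [-10/3, 97)) ∪ ((7/73, 9/2) × (-32, 3/7])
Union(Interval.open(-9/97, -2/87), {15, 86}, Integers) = Union(Integers, Interval.open(-9/97, -2/87))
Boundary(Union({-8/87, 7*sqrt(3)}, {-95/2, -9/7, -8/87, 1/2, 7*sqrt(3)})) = {-95/2, -9/7, -8/87, 1/2, 7*sqrt(3)}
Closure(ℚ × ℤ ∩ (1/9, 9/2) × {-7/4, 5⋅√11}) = ∅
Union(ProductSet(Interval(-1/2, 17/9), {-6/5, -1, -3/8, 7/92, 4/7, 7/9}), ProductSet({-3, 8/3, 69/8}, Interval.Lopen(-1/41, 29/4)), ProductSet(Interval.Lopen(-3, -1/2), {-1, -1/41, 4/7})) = Union(ProductSet({-3, 8/3, 69/8}, Interval.Lopen(-1/41, 29/4)), ProductSet(Interval.Lopen(-3, -1/2), {-1, -1/41, 4/7}), ProductSet(Interval(-1/2, 17/9), {-6/5, -1, -3/8, 7/92, 4/7, 7/9}))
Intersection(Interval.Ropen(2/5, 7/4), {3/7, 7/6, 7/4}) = {3/7, 7/6}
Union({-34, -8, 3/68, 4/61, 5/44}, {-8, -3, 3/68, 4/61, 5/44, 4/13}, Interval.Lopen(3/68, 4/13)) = Union({-34, -8, -3}, Interval(3/68, 4/13))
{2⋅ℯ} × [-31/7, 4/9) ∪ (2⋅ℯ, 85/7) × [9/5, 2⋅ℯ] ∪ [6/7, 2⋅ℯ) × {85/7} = ({2⋅ℯ} × [-31/7, 4/9)) ∪ ([6/7, 2⋅ℯ) × {85/7}) ∪ ((2⋅ℯ, 85/7) × [9/5, 2⋅ℯ])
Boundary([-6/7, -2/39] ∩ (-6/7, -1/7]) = {-6/7, -1/7}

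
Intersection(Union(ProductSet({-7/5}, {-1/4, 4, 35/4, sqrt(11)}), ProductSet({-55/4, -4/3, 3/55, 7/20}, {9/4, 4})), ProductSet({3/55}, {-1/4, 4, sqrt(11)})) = ProductSet({3/55}, {4})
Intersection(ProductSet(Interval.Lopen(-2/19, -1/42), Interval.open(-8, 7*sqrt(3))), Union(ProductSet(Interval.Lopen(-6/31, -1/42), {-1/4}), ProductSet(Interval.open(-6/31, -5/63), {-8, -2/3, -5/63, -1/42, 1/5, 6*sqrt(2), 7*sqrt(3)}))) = Union(ProductSet(Interval.open(-2/19, -5/63), {-2/3, -5/63, -1/42, 1/5, 6*sqrt(2)}), ProductSet(Interval.Lopen(-2/19, -1/42), {-1/4}))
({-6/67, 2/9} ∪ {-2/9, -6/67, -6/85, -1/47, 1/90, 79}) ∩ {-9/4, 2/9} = {2/9}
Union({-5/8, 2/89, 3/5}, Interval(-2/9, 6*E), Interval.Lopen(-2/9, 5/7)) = Union({-5/8}, Interval(-2/9, 6*E))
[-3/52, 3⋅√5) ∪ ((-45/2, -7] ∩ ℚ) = [-3/52, 3⋅√5) ∪ (ℚ ∩ (-45/2, -7])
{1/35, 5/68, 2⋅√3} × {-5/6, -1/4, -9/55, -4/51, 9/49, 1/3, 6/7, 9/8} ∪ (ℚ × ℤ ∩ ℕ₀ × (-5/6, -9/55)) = {1/35, 5/68, 2⋅√3} × {-5/6, -1/4, -9/55, -4/51, 9/49, 1/3, 6/7, 9/8}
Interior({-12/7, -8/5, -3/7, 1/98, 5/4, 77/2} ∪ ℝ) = ℝ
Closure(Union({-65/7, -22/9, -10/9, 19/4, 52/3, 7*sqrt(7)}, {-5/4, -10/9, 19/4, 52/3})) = {-65/7, -22/9, -5/4, -10/9, 19/4, 52/3, 7*sqrt(7)}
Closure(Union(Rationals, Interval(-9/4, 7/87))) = Union(Interval(-oo, oo), Rationals)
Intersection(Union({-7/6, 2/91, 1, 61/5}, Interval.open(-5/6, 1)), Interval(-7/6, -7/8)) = {-7/6}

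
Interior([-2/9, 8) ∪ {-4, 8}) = (-2/9, 8)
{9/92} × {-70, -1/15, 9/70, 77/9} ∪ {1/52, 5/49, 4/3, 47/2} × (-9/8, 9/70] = ({9/92} × {-70, -1/15, 9/70, 77/9}) ∪ ({1/52, 5/49, 4/3, 47/2} × (-9/8, 9/70])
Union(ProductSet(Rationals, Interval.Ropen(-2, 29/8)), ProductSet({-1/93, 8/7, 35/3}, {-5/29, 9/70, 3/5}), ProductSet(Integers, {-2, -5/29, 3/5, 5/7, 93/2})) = Union(ProductSet(Integers, {-2, -5/29, 3/5, 5/7, 93/2}), ProductSet(Rationals, Interval.Ropen(-2, 29/8)))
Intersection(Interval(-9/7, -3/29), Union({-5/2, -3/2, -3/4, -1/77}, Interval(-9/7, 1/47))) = Interval(-9/7, -3/29)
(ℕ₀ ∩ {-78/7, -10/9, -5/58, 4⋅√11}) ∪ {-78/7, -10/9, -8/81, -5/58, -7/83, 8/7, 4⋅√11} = {-78/7, -10/9, -8/81, -5/58, -7/83, 8/7, 4⋅√11}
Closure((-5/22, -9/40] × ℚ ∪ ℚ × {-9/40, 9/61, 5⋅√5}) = ([-5/22, -9/40] × ℝ) ∪ (ℝ × {-9/40, 9/61, 5⋅√5})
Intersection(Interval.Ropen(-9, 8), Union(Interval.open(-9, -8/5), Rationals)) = Union(Intersection(Interval.Ropen(-9, 8), Rationals), Interval(-9, -8/5))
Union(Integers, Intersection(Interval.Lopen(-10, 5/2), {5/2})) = Union({5/2}, Integers)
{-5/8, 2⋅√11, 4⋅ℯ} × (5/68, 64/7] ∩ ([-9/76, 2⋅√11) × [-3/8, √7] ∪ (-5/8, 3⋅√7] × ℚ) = {2⋅√11} × (ℚ ∩ (5/68, 64/7])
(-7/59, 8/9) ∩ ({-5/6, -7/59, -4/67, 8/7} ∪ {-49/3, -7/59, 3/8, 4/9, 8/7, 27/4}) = {-4/67, 3/8, 4/9}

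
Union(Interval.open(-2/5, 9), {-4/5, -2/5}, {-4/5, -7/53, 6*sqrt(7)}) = Union({-4/5, 6*sqrt(7)}, Interval.Ropen(-2/5, 9))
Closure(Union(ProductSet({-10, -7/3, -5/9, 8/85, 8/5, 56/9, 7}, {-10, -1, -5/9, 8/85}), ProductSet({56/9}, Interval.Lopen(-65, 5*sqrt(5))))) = Union(ProductSet({56/9}, Interval(-65, 5*sqrt(5))), ProductSet({-10, -7/3, -5/9, 8/85, 8/5, 56/9, 7}, {-10, -1, -5/9, 8/85}))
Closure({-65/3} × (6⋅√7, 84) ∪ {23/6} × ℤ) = ({23/6} × ℤ) ∪ ({-65/3} × [6⋅√7, 84])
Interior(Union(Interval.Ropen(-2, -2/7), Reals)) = Interval(-oo, oo)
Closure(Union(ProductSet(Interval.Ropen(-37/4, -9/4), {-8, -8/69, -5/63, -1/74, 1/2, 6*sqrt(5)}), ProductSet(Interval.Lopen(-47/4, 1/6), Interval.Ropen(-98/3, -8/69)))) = Union(ProductSet({-47/4, 1/6}, Interval(-98/3, -8/69)), ProductSet(Interval(-47/4, 1/6), {-98/3, -8/69}), ProductSet(Interval.Lopen(-47/4, 1/6), Interval.Ropen(-98/3, -8/69)), ProductSet(Interval(-37/4, -9/4), {-8/69, -5/63, -1/74, 1/2, 6*sqrt(5)}), ProductSet(Interval.Ropen(-37/4, -9/4), {-8, -8/69, -5/63, -1/74, 1/2, 6*sqrt(5)}))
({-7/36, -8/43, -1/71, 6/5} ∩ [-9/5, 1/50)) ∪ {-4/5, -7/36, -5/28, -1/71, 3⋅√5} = {-4/5, -7/36, -8/43, -5/28, -1/71, 3⋅√5}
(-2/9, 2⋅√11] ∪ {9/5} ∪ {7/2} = (-2/9, 2⋅√11]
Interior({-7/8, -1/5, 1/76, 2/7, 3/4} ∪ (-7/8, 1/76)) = (-7/8, 1/76)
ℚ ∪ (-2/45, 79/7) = ℚ ∪ [-2/45, 79/7]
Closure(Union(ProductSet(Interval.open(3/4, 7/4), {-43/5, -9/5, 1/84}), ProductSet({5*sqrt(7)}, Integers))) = Union(ProductSet({5*sqrt(7)}, Integers), ProductSet(Interval(3/4, 7/4), {-43/5, -9/5, 1/84}))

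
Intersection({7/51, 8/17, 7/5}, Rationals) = {7/51, 8/17, 7/5}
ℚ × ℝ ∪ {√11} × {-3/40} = (ℚ × ℝ) ∪ ({√11} × {-3/40})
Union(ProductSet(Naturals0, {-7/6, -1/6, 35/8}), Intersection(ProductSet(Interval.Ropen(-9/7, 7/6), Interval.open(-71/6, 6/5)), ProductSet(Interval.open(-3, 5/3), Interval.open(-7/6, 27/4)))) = Union(ProductSet(Interval.Ropen(-9/7, 7/6), Interval.open(-7/6, 6/5)), ProductSet(Naturals0, {-7/6, -1/6, 35/8}))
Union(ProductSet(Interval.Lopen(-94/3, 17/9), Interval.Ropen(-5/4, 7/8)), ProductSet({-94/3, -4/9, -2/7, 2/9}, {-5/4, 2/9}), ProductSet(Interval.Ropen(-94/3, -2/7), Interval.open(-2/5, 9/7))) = Union(ProductSet({-94/3, -4/9, -2/7, 2/9}, {-5/4, 2/9}), ProductSet(Interval.Ropen(-94/3, -2/7), Interval.open(-2/5, 9/7)), ProductSet(Interval.Lopen(-94/3, 17/9), Interval.Ropen(-5/4, 7/8)))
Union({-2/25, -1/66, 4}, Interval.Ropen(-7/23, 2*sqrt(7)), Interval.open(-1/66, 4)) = Interval.Ropen(-7/23, 2*sqrt(7))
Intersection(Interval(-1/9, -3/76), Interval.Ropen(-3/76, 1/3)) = {-3/76}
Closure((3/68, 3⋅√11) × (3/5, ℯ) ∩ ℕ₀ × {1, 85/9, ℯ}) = {1, 2, …, 9} × {1}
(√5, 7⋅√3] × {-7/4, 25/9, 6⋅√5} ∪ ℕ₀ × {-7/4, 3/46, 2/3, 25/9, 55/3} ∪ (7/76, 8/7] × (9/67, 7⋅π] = (ℕ₀ × {-7/4, 3/46, 2/3, 25/9, 55/3}) ∪ ((7/76, 8/7] × (9/67, 7⋅π]) ∪ ((√5, 7⋅√3] × {-7/4, 25/9, 6⋅√5})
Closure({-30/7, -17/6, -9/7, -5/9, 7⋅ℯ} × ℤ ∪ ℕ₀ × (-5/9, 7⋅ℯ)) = (ℕ₀ × [-5/9, 7⋅ℯ]) ∪ ({-30/7, -17/6, -9/7, -5/9, 7⋅ℯ} × ℤ)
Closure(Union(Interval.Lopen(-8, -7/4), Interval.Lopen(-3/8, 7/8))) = Union(Interval(-8, -7/4), Interval(-3/8, 7/8))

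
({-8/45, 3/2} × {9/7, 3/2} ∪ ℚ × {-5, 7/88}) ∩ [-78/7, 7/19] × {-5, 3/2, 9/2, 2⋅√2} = ({-8/45} × {3/2}) ∪ ((ℚ ∩ [-78/7, 7/19]) × {-5})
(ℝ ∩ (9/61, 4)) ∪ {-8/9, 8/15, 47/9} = {-8/9, 47/9} ∪ (9/61, 4)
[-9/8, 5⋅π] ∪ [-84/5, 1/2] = [-84/5, 5⋅π]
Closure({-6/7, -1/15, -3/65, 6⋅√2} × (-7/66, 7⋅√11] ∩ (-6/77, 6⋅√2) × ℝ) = {-1/15, -3/65} × [-7/66, 7⋅√11]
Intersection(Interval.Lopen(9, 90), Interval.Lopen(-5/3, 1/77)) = EmptySet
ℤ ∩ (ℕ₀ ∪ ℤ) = ℤ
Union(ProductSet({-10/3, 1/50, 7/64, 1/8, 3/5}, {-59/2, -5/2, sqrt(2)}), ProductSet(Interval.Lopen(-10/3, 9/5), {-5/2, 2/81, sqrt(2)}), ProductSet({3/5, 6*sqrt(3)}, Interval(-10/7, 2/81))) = Union(ProductSet({3/5, 6*sqrt(3)}, Interval(-10/7, 2/81)), ProductSet({-10/3, 1/50, 7/64, 1/8, 3/5}, {-59/2, -5/2, sqrt(2)}), ProductSet(Interval.Lopen(-10/3, 9/5), {-5/2, 2/81, sqrt(2)}))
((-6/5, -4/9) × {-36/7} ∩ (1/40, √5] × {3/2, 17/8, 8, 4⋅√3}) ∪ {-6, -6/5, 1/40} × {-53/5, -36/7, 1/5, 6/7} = {-6, -6/5, 1/40} × {-53/5, -36/7, 1/5, 6/7}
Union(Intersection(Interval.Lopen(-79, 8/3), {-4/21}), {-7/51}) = {-4/21, -7/51}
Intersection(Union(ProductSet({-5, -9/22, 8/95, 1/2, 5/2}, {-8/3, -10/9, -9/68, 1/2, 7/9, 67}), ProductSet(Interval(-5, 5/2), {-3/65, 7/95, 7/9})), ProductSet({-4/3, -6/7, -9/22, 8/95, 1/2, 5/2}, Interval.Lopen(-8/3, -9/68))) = ProductSet({-9/22, 8/95, 1/2, 5/2}, {-10/9, -9/68})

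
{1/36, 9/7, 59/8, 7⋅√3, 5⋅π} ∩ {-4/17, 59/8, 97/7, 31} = {59/8}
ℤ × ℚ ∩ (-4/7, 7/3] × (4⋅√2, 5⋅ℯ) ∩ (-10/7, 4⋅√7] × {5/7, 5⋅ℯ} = ∅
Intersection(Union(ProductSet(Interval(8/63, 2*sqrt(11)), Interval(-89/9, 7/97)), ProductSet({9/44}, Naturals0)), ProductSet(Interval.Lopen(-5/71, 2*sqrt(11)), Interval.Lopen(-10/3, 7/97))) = ProductSet(Interval(8/63, 2*sqrt(11)), Interval.Lopen(-10/3, 7/97))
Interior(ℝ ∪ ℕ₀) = ℝ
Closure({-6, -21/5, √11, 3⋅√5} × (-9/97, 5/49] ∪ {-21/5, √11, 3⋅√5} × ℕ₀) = ({-21/5, √11, 3⋅√5} × ℕ₀) ∪ ({-6, -21/5, √11, 3⋅√5} × [-9/97, 5/49])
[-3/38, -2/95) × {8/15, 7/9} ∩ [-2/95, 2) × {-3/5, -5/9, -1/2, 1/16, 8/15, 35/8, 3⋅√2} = ∅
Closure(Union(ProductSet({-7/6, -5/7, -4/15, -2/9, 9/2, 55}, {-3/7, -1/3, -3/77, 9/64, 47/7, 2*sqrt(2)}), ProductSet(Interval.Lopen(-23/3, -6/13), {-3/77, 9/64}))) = Union(ProductSet({-7/6, -5/7, -4/15, -2/9, 9/2, 55}, {-3/7, -1/3, -3/77, 9/64, 47/7, 2*sqrt(2)}), ProductSet(Interval(-23/3, -6/13), {-3/77, 9/64}))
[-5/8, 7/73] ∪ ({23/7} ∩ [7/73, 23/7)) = [-5/8, 7/73]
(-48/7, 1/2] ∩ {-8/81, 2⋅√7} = {-8/81}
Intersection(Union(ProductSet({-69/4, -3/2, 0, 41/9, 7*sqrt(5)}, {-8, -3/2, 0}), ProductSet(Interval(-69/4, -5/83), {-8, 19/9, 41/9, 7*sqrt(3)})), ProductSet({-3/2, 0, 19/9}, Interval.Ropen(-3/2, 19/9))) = ProductSet({-3/2, 0}, {-3/2, 0})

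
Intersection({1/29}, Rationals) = {1/29}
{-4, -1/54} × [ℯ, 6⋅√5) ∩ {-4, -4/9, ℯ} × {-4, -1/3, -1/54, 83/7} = {-4} × {83/7}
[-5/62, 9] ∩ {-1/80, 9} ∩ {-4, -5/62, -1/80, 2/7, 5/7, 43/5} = {-1/80}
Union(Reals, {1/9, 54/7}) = Reals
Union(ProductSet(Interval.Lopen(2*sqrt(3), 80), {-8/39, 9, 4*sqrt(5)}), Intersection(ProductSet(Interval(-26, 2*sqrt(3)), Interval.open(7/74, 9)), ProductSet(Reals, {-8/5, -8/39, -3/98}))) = ProductSet(Interval.Lopen(2*sqrt(3), 80), {-8/39, 9, 4*sqrt(5)})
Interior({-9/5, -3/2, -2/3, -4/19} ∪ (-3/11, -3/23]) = (-3/11, -3/23)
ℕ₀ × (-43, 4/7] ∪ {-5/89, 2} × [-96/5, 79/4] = (ℕ₀ × (-43, 4/7]) ∪ ({-5/89, 2} × [-96/5, 79/4])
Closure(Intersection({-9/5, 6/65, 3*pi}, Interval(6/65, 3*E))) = {6/65}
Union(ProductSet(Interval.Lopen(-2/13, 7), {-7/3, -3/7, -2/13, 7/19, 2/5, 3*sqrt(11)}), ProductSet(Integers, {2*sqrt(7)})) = Union(ProductSet(Integers, {2*sqrt(7)}), ProductSet(Interval.Lopen(-2/13, 7), {-7/3, -3/7, -2/13, 7/19, 2/5, 3*sqrt(11)}))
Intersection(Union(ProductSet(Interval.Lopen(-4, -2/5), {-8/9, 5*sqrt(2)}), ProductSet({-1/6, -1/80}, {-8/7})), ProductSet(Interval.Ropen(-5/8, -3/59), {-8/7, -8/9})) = Union(ProductSet({-1/6}, {-8/7}), ProductSet(Interval(-5/8, -2/5), {-8/9}))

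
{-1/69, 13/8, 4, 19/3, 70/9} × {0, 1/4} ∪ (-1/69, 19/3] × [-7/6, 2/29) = ({-1/69, 13/8, 4, 19/3, 70/9} × {0, 1/4}) ∪ ((-1/69, 19/3] × [-7/6, 2/29))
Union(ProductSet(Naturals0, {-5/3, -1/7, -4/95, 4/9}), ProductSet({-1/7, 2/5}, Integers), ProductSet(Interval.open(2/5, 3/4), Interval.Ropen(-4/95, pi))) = Union(ProductSet({-1/7, 2/5}, Integers), ProductSet(Interval.open(2/5, 3/4), Interval.Ropen(-4/95, pi)), ProductSet(Naturals0, {-5/3, -1/7, -4/95, 4/9}))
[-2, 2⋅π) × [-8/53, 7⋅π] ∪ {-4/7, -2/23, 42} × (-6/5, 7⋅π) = ({-4/7, -2/23, 42} × (-6/5, 7⋅π)) ∪ ([-2, 2⋅π) × [-8/53, 7⋅π])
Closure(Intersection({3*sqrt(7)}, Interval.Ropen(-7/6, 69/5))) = {3*sqrt(7)}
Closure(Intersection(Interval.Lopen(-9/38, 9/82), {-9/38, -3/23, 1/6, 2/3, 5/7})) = {-3/23}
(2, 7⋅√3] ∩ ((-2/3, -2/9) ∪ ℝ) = (2, 7⋅√3]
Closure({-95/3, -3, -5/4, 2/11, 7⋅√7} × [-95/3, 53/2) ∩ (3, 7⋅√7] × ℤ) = {7⋅√7} × {-31, -30, …, 26}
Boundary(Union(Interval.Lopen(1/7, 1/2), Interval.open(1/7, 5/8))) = {1/7, 5/8}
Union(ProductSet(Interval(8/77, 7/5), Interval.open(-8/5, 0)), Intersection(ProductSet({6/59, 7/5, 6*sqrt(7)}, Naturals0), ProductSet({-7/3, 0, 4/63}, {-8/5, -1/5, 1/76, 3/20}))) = ProductSet(Interval(8/77, 7/5), Interval.open(-8/5, 0))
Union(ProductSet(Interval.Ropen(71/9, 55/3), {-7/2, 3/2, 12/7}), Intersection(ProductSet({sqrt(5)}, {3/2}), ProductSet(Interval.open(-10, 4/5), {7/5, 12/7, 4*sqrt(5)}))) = ProductSet(Interval.Ropen(71/9, 55/3), {-7/2, 3/2, 12/7})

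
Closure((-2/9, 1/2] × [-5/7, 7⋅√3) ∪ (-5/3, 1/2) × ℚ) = ((-5/3, 1/2) × ℚ) ∪ (([-5/3, -2/9] ∪ {1/2}) × ℝ) ∪ ((-2/9, 1/2] × [-5/7, 7⋅√3)) ∪ ([-5/3, 1/2] × ((-∞, -5/7] ∪ [7⋅√3, ∞)))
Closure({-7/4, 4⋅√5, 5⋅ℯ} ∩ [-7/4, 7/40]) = {-7/4}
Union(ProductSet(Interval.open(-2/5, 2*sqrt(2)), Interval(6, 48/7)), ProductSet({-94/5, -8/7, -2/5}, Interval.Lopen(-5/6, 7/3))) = Union(ProductSet({-94/5, -8/7, -2/5}, Interval.Lopen(-5/6, 7/3)), ProductSet(Interval.open(-2/5, 2*sqrt(2)), Interval(6, 48/7)))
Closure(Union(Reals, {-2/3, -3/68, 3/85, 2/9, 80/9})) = Reals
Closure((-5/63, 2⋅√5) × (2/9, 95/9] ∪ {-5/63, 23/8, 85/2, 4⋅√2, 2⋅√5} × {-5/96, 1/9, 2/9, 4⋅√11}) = ({-5/63, 2⋅√5} × [2/9, 95/9]) ∪ ([-5/63, 2⋅√5] × {2/9, 95/9}) ∪ ((-5/63, 2⋅√5) × (2/9, 95/9]) ∪ ({-5/63, 23/8, 85/2, 4⋅√2, 2⋅√5} × {-5/96, 1/9, 2/9, 4⋅√11})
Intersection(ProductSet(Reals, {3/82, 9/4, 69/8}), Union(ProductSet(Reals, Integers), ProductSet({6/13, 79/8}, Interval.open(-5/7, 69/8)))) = ProductSet({6/13, 79/8}, {3/82, 9/4})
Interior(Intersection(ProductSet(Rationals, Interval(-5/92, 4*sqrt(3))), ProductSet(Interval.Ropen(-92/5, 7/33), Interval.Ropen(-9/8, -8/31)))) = EmptySet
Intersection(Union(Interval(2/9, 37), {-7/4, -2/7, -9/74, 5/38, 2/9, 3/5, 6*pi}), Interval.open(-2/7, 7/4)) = Union({-9/74, 5/38}, Interval.Ropen(2/9, 7/4))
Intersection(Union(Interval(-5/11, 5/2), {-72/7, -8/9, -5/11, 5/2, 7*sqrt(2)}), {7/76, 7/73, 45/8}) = {7/76, 7/73}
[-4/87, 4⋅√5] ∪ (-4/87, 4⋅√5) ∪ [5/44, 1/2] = [-4/87, 4⋅√5]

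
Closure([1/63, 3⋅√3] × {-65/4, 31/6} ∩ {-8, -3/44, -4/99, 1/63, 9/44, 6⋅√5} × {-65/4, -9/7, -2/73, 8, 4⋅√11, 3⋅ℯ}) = {1/63, 9/44} × {-65/4}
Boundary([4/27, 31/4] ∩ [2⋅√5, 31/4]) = {31/4, 2⋅√5}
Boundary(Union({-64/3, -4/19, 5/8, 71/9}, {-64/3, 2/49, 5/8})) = {-64/3, -4/19, 2/49, 5/8, 71/9}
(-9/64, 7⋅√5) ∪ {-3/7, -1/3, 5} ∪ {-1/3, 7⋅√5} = {-3/7, -1/3} ∪ (-9/64, 7⋅√5]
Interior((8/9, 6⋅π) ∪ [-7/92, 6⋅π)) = (-7/92, 6⋅π)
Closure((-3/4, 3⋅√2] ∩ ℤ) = {0, 1, …, 4}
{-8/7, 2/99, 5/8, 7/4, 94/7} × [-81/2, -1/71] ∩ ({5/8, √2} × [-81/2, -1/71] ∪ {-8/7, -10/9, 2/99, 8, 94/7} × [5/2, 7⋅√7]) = {5/8} × [-81/2, -1/71]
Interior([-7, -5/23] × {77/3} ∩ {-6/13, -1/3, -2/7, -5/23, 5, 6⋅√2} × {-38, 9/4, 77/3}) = ∅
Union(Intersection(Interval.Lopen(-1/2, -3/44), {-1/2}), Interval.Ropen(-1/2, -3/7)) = Interval.Ropen(-1/2, -3/7)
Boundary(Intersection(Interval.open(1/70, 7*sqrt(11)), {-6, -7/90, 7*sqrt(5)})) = {7*sqrt(5)}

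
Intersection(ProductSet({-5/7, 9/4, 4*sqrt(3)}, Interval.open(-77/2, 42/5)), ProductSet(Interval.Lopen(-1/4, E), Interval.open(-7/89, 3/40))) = ProductSet({9/4}, Interval.open(-7/89, 3/40))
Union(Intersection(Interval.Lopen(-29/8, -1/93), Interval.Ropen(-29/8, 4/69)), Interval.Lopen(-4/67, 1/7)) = Interval.Lopen(-29/8, 1/7)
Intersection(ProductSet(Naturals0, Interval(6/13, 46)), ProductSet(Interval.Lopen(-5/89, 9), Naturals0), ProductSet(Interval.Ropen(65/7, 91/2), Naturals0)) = EmptySet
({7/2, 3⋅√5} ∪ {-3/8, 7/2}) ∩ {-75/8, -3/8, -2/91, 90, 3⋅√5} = {-3/8, 3⋅√5}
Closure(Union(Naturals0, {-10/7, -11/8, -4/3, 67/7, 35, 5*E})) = Union({-10/7, -11/8, -4/3, 67/7, 5*E}, Naturals0)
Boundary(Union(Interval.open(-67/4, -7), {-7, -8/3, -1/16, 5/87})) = {-67/4, -7, -8/3, -1/16, 5/87}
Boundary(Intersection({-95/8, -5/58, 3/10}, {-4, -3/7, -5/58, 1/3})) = {-5/58}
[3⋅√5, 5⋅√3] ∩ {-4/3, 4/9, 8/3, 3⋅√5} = {3⋅√5}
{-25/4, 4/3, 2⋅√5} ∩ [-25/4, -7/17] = {-25/4}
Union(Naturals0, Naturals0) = Naturals0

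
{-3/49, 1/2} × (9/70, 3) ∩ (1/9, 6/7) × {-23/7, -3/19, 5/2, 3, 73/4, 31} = {1/2} × {5/2}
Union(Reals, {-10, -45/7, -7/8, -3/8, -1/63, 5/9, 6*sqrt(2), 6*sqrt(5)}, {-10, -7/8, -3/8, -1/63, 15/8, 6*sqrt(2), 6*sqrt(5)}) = Reals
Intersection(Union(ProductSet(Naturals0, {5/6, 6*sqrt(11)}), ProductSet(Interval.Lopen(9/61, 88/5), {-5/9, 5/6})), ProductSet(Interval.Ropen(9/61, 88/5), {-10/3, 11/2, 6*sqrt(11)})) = ProductSet(Range(1, 18, 1), {6*sqrt(11)})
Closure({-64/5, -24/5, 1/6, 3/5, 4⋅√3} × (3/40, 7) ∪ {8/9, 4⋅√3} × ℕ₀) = ({8/9, 4⋅√3} × ℕ₀) ∪ ({-64/5, -24/5, 1/6, 3/5, 4⋅√3} × [3/40, 7])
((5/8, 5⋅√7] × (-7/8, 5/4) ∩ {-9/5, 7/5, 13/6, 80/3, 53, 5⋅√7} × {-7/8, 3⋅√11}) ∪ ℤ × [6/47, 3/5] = ℤ × [6/47, 3/5]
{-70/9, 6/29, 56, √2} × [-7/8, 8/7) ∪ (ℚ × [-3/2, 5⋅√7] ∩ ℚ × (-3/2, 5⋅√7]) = (ℚ × (-3/2, 5⋅√7]) ∪ ({-70/9, 6/29, 56, √2} × [-7/8, 8/7))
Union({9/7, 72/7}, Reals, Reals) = Reals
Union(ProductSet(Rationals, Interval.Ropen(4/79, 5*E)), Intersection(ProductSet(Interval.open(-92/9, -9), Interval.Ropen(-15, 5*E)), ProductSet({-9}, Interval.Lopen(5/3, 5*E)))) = ProductSet(Rationals, Interval.Ropen(4/79, 5*E))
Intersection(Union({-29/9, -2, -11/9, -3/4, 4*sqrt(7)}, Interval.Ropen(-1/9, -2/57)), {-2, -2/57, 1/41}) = {-2}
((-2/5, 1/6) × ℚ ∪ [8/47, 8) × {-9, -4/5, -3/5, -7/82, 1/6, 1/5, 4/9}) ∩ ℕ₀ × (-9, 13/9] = ({0} × (ℚ ∩ (-9, 13/9])) ∪ ({1, 2, …, 7} × {-4/5, -3/5, -7/82, 1/6, 1/5, 4/9})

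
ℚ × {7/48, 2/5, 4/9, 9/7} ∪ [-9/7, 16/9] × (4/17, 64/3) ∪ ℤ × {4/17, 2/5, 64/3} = (ℤ × {4/17, 2/5, 64/3}) ∪ (ℚ × {7/48, 2/5, 4/9, 9/7}) ∪ ([-9/7, 16/9] × (4/17, 64/3))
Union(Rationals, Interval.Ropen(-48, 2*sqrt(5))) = Union(Interval.Ropen(-48, 2*sqrt(5)), Rationals)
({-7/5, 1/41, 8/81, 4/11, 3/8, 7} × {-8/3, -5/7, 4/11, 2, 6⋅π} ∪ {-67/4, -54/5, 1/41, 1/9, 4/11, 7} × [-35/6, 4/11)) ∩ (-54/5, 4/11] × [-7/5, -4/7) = ({-7/5, 1/41, 8/81, 4/11} × {-5/7}) ∪ ({1/41, 1/9, 4/11} × [-7/5, -4/7))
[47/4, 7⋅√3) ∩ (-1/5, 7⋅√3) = [47/4, 7⋅√3)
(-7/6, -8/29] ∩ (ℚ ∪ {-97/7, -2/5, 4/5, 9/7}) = ℚ ∩ (-7/6, -8/29]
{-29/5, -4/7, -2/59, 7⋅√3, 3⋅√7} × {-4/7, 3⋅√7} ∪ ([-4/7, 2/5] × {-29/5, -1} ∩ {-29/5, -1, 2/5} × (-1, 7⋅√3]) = {-29/5, -4/7, -2/59, 7⋅√3, 3⋅√7} × {-4/7, 3⋅√7}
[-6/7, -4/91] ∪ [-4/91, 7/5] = [-6/7, 7/5]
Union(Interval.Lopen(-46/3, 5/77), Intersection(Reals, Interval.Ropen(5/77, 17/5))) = Interval.open(-46/3, 17/5)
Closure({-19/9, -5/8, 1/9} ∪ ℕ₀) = {-19/9, -5/8, 1/9} ∪ ℕ₀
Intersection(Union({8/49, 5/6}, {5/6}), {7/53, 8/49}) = {8/49}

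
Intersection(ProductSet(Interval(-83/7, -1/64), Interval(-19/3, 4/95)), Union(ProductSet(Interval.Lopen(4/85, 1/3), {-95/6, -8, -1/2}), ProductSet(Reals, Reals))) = ProductSet(Interval(-83/7, -1/64), Interval(-19/3, 4/95))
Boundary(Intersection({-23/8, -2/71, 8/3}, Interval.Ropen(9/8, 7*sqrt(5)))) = {8/3}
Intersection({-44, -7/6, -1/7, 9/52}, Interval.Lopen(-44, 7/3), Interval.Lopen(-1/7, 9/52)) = {9/52}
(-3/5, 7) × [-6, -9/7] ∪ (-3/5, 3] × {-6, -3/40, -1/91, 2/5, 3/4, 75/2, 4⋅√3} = ((-3/5, 7) × [-6, -9/7]) ∪ ((-3/5, 3] × {-6, -3/40, -1/91, 2/5, 3/4, 75/2, 4⋅√3})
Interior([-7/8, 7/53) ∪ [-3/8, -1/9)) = (-7/8, 7/53)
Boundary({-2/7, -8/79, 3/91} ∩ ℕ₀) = ∅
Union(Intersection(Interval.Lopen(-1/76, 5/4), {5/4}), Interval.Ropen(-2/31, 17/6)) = Interval.Ropen(-2/31, 17/6)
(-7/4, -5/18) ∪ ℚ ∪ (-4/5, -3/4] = ℚ ∪ [-7/4, -5/18]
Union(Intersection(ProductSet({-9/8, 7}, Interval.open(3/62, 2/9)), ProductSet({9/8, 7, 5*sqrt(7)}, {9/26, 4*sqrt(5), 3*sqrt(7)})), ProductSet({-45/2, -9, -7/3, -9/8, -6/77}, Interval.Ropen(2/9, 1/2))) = ProductSet({-45/2, -9, -7/3, -9/8, -6/77}, Interval.Ropen(2/9, 1/2))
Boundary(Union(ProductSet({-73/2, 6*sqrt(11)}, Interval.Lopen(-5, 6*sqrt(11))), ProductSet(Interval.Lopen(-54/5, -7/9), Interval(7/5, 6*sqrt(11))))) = Union(ProductSet({-73/2, 6*sqrt(11)}, Interval(-5, 6*sqrt(11))), ProductSet({-54/5, -7/9}, Interval(7/5, 6*sqrt(11))), ProductSet(Interval(-54/5, -7/9), {7/5, 6*sqrt(11)}))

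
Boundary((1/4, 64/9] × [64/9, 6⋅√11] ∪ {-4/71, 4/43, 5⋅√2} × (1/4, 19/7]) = ({1/4, 64/9} × [64/9, 6⋅√11]) ∪ ([1/4, 64/9] × {64/9, 6⋅√11}) ∪ ({-4/71, 4/43, 5⋅√2} × [1/4, 19/7])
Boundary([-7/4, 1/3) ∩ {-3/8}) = {-3/8}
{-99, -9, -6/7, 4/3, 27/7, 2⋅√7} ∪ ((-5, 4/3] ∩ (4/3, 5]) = {-99, -9, -6/7, 4/3, 27/7, 2⋅√7}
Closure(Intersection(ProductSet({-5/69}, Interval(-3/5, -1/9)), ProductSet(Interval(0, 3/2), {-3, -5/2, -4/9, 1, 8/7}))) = EmptySet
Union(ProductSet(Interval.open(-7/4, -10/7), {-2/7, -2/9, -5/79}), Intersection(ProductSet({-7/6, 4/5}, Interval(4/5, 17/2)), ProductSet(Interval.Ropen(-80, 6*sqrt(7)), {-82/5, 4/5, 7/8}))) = Union(ProductSet({-7/6, 4/5}, {4/5, 7/8}), ProductSet(Interval.open(-7/4, -10/7), {-2/7, -2/9, -5/79}))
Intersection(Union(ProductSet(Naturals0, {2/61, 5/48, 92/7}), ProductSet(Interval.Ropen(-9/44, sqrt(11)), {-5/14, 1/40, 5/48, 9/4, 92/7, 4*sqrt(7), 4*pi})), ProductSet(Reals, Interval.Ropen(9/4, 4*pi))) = ProductSet(Interval.Ropen(-9/44, sqrt(11)), {9/4, 4*sqrt(7)})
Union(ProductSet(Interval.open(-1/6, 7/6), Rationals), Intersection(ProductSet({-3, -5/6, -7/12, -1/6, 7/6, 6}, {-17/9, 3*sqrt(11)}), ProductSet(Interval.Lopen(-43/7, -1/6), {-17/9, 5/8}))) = Union(ProductSet({-3, -5/6, -7/12, -1/6}, {-17/9}), ProductSet(Interval.open(-1/6, 7/6), Rationals))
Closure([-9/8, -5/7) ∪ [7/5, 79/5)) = [-9/8, -5/7] ∪ [7/5, 79/5]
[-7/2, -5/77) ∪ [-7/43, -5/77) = [-7/2, -5/77)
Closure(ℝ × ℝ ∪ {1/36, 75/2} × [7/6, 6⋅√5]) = ℝ × ℝ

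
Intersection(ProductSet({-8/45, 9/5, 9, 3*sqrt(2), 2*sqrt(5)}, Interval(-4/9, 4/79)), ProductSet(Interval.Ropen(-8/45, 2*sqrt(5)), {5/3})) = EmptySet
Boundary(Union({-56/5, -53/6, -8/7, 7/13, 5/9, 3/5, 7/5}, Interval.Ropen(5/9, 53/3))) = {-56/5, -53/6, -8/7, 7/13, 5/9, 53/3}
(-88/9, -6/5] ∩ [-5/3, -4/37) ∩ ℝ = [-5/3, -6/5]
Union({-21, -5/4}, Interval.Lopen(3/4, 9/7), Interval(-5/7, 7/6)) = Union({-21, -5/4}, Interval(-5/7, 9/7))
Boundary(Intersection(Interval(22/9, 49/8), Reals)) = {22/9, 49/8}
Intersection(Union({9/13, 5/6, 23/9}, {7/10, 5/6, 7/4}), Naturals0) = EmptySet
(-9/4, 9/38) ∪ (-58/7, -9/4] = (-58/7, 9/38)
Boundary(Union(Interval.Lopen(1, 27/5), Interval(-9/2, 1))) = {-9/2, 27/5}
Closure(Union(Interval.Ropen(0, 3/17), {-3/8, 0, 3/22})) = Union({-3/8}, Interval(0, 3/17))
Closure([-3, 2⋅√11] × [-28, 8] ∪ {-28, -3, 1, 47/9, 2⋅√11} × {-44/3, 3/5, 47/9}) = ({-28, -3, 1, 47/9, 2⋅√11} × {-44/3, 3/5, 47/9}) ∪ ([-3, 2⋅√11] × [-28, 8])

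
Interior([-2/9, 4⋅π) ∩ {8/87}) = ∅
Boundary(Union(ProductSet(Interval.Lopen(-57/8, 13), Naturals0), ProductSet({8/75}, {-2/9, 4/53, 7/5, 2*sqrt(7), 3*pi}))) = Union(ProductSet({8/75}, {-2/9, 4/53, 7/5, 2*sqrt(7), 3*pi}), ProductSet(Interval(-57/8, 13), Naturals0))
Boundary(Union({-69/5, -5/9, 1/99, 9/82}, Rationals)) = Reals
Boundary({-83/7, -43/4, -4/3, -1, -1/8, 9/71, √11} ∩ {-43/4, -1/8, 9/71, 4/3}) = {-43/4, -1/8, 9/71}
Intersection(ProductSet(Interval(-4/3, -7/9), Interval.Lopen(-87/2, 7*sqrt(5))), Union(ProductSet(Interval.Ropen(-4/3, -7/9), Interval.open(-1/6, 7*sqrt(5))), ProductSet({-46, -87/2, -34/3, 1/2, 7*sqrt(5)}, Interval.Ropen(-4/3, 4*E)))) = ProductSet(Interval.Ropen(-4/3, -7/9), Interval.open(-1/6, 7*sqrt(5)))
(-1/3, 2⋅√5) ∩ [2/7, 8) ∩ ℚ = ℚ ∩ [2/7, 2⋅√5)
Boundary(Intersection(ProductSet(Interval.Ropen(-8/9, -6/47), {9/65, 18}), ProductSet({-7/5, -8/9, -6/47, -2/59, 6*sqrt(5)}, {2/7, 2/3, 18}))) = ProductSet({-8/9}, {18})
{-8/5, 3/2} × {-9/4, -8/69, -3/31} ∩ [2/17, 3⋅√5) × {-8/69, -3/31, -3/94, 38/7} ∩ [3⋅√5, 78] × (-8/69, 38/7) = ∅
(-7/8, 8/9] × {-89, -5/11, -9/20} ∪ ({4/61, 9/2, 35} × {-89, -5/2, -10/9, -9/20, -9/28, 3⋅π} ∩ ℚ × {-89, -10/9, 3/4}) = ({4/61, 9/2, 35} × {-89, -10/9}) ∪ ((-7/8, 8/9] × {-89, -5/11, -9/20})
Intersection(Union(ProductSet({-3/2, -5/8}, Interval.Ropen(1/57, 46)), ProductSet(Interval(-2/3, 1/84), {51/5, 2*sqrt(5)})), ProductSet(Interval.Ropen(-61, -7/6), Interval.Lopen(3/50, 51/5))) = ProductSet({-3/2}, Interval.Lopen(3/50, 51/5))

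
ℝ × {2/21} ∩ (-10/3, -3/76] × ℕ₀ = ∅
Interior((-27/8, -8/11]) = (-27/8, -8/11)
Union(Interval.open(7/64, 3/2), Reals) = Interval(-oo, oo)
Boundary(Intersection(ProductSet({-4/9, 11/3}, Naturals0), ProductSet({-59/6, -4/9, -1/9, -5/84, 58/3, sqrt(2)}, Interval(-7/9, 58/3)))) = ProductSet({-4/9}, Range(0, 20, 1))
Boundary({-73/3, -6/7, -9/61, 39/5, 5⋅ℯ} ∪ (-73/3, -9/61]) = {-73/3, -9/61, 39/5, 5⋅ℯ}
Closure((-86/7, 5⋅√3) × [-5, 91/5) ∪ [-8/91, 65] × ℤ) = ([-8/91, 65] × ℤ) ∪ ({-86/7, 5⋅√3} × [-5, 91/5]) ∪ ([-86/7, 5⋅√3] × {-5, 91/5}) ∪ ((-86/7, 5⋅√3) × [-5, 91/5))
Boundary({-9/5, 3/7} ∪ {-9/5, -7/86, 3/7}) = {-9/5, -7/86, 3/7}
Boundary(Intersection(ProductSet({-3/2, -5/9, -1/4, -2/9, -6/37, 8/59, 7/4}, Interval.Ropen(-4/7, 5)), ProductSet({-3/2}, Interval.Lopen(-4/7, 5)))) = ProductSet({-3/2}, Interval(-4/7, 5))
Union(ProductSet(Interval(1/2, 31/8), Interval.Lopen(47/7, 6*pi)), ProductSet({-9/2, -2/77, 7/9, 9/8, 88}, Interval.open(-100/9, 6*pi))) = Union(ProductSet({-9/2, -2/77, 7/9, 9/8, 88}, Interval.open(-100/9, 6*pi)), ProductSet(Interval(1/2, 31/8), Interval.Lopen(47/7, 6*pi)))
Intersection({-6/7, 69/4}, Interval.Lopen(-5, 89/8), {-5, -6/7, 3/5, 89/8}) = {-6/7}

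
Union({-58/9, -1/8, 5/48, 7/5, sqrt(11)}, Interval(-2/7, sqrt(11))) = Union({-58/9}, Interval(-2/7, sqrt(11)))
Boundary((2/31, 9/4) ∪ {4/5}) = {2/31, 9/4}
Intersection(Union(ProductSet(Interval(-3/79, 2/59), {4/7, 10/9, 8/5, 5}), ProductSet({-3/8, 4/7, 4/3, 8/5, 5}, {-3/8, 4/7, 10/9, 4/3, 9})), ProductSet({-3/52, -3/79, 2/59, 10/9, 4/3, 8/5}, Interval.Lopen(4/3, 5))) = ProductSet({-3/79, 2/59}, {8/5, 5})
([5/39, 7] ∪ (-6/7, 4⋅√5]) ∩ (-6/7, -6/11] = (-6/7, -6/11]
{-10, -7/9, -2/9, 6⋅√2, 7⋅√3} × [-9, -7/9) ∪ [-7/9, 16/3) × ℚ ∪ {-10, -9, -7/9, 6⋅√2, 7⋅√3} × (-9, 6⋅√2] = ([-7/9, 16/3) × ℚ) ∪ ({-10, -7/9, -2/9, 6⋅√2, 7⋅√3} × [-9, -7/9)) ∪ ({-10, -9, -7/9, 6⋅√2, 7⋅√3} × (-9, 6⋅√2])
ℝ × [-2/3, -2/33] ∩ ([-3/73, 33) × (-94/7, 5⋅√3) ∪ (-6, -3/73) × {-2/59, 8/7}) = [-3/73, 33) × [-2/3, -2/33]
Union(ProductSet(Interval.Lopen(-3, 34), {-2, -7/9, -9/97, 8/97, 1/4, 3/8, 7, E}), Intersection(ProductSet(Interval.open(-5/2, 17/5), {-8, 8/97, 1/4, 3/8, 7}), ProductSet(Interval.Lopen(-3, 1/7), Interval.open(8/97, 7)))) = ProductSet(Interval.Lopen(-3, 34), {-2, -7/9, -9/97, 8/97, 1/4, 3/8, 7, E})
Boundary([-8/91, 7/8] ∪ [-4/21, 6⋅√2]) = {-4/21, 6⋅√2}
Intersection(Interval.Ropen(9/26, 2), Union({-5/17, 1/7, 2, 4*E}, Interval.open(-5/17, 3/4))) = Interval.Ropen(9/26, 3/4)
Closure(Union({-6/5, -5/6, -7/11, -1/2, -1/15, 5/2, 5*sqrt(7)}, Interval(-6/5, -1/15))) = Union({5/2, 5*sqrt(7)}, Interval(-6/5, -1/15))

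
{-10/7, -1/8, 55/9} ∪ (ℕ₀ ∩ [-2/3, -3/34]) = {-10/7, -1/8, 55/9}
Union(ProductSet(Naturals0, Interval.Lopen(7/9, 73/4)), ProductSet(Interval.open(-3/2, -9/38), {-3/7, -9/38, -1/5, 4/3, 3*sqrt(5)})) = Union(ProductSet(Interval.open(-3/2, -9/38), {-3/7, -9/38, -1/5, 4/3, 3*sqrt(5)}), ProductSet(Naturals0, Interval.Lopen(7/9, 73/4)))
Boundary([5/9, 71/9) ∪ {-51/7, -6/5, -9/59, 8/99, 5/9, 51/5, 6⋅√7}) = {-51/7, -6/5, -9/59, 8/99, 5/9, 71/9, 51/5, 6⋅√7}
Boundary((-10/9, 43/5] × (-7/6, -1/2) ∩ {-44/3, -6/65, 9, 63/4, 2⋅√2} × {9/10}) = ∅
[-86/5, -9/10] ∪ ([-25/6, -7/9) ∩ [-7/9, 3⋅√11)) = [-86/5, -9/10]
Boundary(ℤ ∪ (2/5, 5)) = {2/5} ∪ (ℤ \ (2/5, 5))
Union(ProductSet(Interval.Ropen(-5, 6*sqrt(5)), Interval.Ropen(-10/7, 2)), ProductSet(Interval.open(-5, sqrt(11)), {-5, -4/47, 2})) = Union(ProductSet(Interval.open(-5, sqrt(11)), {-5, -4/47, 2}), ProductSet(Interval.Ropen(-5, 6*sqrt(5)), Interval.Ropen(-10/7, 2)))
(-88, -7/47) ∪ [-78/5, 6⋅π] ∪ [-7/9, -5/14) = (-88, 6⋅π]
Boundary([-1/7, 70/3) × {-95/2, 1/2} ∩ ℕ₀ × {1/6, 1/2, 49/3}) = {0, 1, …, 23} × {1/2}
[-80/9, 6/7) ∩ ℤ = {-8, -7, …, 0}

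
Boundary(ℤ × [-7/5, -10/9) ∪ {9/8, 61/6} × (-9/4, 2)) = (ℤ × [-7/5, -10/9]) ∪ ({9/8, 61/6} × [-9/4, 2])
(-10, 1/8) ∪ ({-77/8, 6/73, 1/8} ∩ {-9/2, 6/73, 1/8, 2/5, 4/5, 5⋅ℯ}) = (-10, 1/8]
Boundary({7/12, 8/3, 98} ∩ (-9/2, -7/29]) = ∅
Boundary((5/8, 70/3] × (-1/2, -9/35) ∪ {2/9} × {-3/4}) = ({2/9} × {-3/4}) ∪ ({5/8, 70/3} × [-1/2, -9/35]) ∪ ([5/8, 70/3] × {-1/2, -9/35})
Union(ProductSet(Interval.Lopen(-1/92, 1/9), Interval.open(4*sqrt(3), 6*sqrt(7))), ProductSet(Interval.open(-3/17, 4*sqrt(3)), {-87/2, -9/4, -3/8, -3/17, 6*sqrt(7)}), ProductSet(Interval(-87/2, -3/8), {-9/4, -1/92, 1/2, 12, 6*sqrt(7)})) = Union(ProductSet(Interval(-87/2, -3/8), {-9/4, -1/92, 1/2, 12, 6*sqrt(7)}), ProductSet(Interval.open(-3/17, 4*sqrt(3)), {-87/2, -9/4, -3/8, -3/17, 6*sqrt(7)}), ProductSet(Interval.Lopen(-1/92, 1/9), Interval.open(4*sqrt(3), 6*sqrt(7))))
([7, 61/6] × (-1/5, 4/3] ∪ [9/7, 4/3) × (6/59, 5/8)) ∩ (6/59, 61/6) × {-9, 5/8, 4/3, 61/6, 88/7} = [7, 61/6) × {5/8, 4/3}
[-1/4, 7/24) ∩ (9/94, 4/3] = (9/94, 7/24)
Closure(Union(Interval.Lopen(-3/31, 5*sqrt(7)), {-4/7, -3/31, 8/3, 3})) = Union({-4/7}, Interval(-3/31, 5*sqrt(7)))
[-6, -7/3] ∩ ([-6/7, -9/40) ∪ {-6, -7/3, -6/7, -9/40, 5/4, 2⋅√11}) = {-6, -7/3}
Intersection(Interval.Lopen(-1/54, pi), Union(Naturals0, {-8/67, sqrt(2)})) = Union({sqrt(2)}, Range(0, 4, 1))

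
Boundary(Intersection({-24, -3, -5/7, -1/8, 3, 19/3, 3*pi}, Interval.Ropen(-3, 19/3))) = {-3, -5/7, -1/8, 3}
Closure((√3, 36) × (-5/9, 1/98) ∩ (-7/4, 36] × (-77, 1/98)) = ({36, √3} × [-5/9, 1/98]) ∪ ([√3, 36] × {-5/9, 1/98}) ∪ ((√3, 36) × (-5/9, 1/98))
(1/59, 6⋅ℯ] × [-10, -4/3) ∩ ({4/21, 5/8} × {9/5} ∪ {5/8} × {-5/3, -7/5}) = {5/8} × {-5/3, -7/5}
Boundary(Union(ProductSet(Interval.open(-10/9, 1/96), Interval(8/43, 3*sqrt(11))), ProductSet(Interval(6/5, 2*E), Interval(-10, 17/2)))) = Union(ProductSet({-10/9, 1/96}, Interval(8/43, 3*sqrt(11))), ProductSet({6/5, 2*E}, Interval(-10, 17/2)), ProductSet(Interval(-10/9, 1/96), {8/43, 3*sqrt(11)}), ProductSet(Interval(6/5, 2*E), {-10, 17/2}))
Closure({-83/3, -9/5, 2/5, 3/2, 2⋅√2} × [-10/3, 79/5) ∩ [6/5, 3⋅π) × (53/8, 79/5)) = {3/2, 2⋅√2} × [53/8, 79/5]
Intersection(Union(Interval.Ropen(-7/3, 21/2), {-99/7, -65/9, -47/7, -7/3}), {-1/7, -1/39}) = {-1/7, -1/39}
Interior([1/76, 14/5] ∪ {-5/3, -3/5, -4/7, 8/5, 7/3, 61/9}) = (1/76, 14/5)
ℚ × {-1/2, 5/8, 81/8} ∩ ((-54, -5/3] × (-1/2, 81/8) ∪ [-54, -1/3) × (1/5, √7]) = ((ℚ ∩ (-54, -5/3]) ∪ (ℚ ∩ [-54, -1/3))) × {5/8}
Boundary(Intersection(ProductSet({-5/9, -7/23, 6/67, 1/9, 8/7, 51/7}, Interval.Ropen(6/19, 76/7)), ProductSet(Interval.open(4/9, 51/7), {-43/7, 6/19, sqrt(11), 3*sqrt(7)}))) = ProductSet({8/7}, {6/19, sqrt(11), 3*sqrt(7)})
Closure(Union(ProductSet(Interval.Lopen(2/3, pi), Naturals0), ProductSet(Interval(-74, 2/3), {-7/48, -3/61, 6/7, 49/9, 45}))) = Union(ProductSet(Interval(-74, 2/3), {-7/48, -3/61, 6/7, 49/9, 45}), ProductSet(Interval(2/3, pi), Naturals0))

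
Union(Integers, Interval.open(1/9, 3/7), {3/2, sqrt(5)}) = Union({3/2, sqrt(5)}, Integers, Interval.open(1/9, 3/7))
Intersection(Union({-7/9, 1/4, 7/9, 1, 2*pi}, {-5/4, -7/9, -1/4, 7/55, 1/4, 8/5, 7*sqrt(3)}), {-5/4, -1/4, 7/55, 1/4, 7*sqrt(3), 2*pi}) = {-5/4, -1/4, 7/55, 1/4, 7*sqrt(3), 2*pi}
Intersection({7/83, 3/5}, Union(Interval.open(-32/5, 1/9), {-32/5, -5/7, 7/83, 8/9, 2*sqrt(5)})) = {7/83}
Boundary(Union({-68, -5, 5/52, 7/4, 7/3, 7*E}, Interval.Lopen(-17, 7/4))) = {-68, -17, 7/4, 7/3, 7*E}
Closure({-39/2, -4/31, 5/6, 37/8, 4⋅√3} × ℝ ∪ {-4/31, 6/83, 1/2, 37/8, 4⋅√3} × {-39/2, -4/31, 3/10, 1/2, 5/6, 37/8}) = ({-39/2, -4/31, 5/6, 37/8, 4⋅√3} × ℝ) ∪ ({-4/31, 6/83, 1/2, 37/8, 4⋅√3} × {-39/2, -4/31, 3/10, 1/2, 5/6, 37/8})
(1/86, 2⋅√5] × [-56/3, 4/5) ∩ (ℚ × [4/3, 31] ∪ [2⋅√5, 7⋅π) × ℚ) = {2⋅√5} × (ℚ ∩ [-56/3, 4/5))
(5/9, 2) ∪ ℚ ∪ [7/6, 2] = ℚ ∪ [5/9, 2]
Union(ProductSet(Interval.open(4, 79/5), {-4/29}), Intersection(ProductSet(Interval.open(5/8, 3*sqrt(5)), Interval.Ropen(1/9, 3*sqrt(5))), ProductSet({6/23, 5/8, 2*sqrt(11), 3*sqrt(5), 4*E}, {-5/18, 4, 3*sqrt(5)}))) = Union(ProductSet({2*sqrt(11)}, {4}), ProductSet(Interval.open(4, 79/5), {-4/29}))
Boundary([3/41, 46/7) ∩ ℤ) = {1, 2, …, 6}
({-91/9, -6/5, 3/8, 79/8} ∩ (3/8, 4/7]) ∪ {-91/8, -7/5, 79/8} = {-91/8, -7/5, 79/8}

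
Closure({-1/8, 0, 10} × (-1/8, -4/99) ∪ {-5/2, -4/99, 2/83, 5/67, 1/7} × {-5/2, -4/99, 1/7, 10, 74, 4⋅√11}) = ({-1/8, 0, 10} × [-1/8, -4/99]) ∪ ({-5/2, -4/99, 2/83, 5/67, 1/7} × {-5/2, -4/99, 1/7, 10, 74, 4⋅√11})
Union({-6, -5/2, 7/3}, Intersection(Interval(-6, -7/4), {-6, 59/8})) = {-6, -5/2, 7/3}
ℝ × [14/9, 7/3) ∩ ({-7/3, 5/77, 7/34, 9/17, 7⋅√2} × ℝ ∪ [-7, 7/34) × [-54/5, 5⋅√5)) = ([-7, 7/34] ∪ {9/17, 7⋅√2}) × [14/9, 7/3)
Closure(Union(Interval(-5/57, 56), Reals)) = Interval(-oo, oo)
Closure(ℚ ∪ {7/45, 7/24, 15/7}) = ℝ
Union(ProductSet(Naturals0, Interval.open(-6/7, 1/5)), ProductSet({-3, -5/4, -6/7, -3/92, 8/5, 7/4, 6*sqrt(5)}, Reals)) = Union(ProductSet({-3, -5/4, -6/7, -3/92, 8/5, 7/4, 6*sqrt(5)}, Reals), ProductSet(Naturals0, Interval.open(-6/7, 1/5)))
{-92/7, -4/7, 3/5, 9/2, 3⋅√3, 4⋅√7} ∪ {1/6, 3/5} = {-92/7, -4/7, 1/6, 3/5, 9/2, 3⋅√3, 4⋅√7}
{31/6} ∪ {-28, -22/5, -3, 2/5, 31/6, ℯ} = {-28, -22/5, -3, 2/5, 31/6, ℯ}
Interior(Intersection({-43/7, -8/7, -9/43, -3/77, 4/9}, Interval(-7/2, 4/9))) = EmptySet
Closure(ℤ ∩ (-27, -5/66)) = {-26, -25, …, -1}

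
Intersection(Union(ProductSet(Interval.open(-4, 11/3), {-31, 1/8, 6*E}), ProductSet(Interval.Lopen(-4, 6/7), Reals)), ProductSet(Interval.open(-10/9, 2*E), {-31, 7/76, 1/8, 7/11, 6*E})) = Union(ProductSet(Interval.Lopen(-10/9, 6/7), {-31, 7/76, 1/8, 7/11, 6*E}), ProductSet(Interval.open(-10/9, 11/3), {-31, 1/8, 6*E}))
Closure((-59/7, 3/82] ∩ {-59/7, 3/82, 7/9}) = {3/82}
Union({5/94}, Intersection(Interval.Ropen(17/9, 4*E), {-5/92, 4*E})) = {5/94}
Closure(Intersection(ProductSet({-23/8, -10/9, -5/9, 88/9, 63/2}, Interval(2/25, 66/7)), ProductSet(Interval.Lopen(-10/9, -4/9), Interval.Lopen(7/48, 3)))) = ProductSet({-5/9}, Interval(7/48, 3))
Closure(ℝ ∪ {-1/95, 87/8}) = ℝ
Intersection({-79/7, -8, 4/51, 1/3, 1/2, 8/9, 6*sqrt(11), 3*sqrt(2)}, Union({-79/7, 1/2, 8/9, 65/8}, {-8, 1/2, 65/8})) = {-79/7, -8, 1/2, 8/9}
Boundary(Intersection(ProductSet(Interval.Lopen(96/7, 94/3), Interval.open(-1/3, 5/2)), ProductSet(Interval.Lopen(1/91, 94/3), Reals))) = Union(ProductSet({96/7, 94/3}, Interval(-1/3, 5/2)), ProductSet(Interval(96/7, 94/3), {-1/3, 5/2}))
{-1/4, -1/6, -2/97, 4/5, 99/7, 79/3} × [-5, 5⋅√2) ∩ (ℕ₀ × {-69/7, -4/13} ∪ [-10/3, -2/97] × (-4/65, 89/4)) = {-1/4, -1/6, -2/97} × (-4/65, 5⋅√2)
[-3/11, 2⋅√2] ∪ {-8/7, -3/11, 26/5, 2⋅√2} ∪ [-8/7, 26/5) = [-8/7, 26/5]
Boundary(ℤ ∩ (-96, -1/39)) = {-95, -94, …, -1}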